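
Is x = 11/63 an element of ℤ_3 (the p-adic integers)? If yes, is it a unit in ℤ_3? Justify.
x ∉ ℤ_3 (v_3(x) = -2 < 0)

ℤ_3 = {x ∈ ℚ_3 : v_3(x) ≥ 0} and ℤ_3^× = {x ∈ ℤ_3 : v_3(x) = 0}. Here v_3(11/63) = v_3(num) − v_3(den) = -2; compare against these criteria.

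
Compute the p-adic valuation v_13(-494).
v_13(-494) = 1

v_13(n) is the largest exponent k such that 13^k divides n. Factor out: -494 = -13^1 · 38. (Sign doesn't affect v_p.) So v_13(-494) = 1.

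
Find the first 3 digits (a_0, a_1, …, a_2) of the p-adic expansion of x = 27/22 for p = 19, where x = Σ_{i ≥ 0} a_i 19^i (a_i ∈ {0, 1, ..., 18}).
(a_0, …, a_2) = (9, 16, 0)

v_19(27/22) = 0 (numerator and denominator both coprime to 19), so x ∈ ℤ_19^×. Compute digits iteratively via a_i = x_i mod 19, x_{i+1} = (x_i − a_i)/19, with x_0 = x:
  x_0 = 27/22;  a_0 = 9;  x_1 = (x_0 − 9)/19 = -9/22
  x_1 = -9/22;  a_1 = 16;  x_2 = (x_1 − 16)/19 = -19/22
  x_2 = -19/22;  a_2 = 0;  x_3 = (x_2 − 0)/19 = -1/22
Digits: (9, 16, 0).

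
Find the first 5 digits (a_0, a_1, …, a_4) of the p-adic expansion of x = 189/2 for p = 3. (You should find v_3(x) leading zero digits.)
(a_0, …, a_4) = (0, 0, 0, 2, 2)

v_3(189/2) = 3, so a_0 = ... = a_2 = 0. Factor out: x = 3^3 · u with u = 7/2 a unit in ℤ_3. Expand u iteratively via a_{v+i} = u_i mod 3, u_{i+1} = (u_i − a_{v+i})/3:
  u_0 = 7/2;  a_3 = 2;  u_1 = (u_0 − 2)/3 = 1/2
  u_1 = 1/2;  a_4 = 2;  u_2 = (u_1 − 2)/3 = -1/2
Digits: (0, 0, 0, 2, 2).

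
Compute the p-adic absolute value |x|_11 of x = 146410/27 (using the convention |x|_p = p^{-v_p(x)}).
|146410/27|_11 = 1/14641

Step 1 — compute v_11(x) by factoring powers of 11 out of the numerator and denominator: v_11(146410/27) = 4. Step 2 — apply |x|_p = p^{-v_p(x)} = 11^{-4} = 1/14641.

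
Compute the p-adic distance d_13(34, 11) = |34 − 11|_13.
d_13(34, 11) = 1

Step 1 — x − y = 34 − 11 = 23. Step 2 — v_13(23) = 0 (factor: 23 = (13^0 · 23); the sign does not affect v_p). Step 3 — |x − y|_13 = 13^{0} = 1.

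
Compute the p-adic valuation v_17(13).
v_17(13) = 0

v_17(n) is the largest exponent k such that 17^k divides n. Factor out: 13 = 17^0 · 13. (Sign doesn't affect v_p.) So v_17(13) = 0.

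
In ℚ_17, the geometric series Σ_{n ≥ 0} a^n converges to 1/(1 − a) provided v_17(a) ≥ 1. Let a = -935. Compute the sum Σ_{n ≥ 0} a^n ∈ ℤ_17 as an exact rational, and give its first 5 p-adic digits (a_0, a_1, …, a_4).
Σ a^n = 1/(1 − a) = 1/936;  first 5 digits = (1, 13, 12, 11, 16)

v_17(a) = 1 ≥ 1, so the series converges in ℤ_17 to 1/(1 − a) = 1/(1 − (-935)) = 1/936. Expand this rational in ℤ_17: compute digits iteratively via d_i = x_i mod 17, x_{i+1} = (x_i − d_i)/17. The first 5 digits are (1, 13, 12, 11, 16).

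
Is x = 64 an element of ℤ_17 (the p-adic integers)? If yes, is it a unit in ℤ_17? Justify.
x ∈ ℤ_17^× (unit); v_17(x) = 0

ℤ_17 = {x ∈ ℚ_17 : v_17(x) ≥ 0} and ℤ_17^× = {x ∈ ℤ_17 : v_17(x) = 0}. Here v_17(64) = v_17(num) − v_17(den) = 0; compare against these criteria.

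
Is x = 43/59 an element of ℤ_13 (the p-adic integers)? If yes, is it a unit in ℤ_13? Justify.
x ∈ ℤ_13^× (unit); v_13(x) = 0

ℤ_13 = {x ∈ ℚ_13 : v_13(x) ≥ 0} and ℤ_13^× = {x ∈ ℤ_13 : v_13(x) = 0}. Here v_13(43/59) = v_13(num) − v_13(den) = 0; compare against these criteria.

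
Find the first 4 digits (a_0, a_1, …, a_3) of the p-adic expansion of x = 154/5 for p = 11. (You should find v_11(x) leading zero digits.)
(a_0, …, a_3) = (0, 5, 2, 2)

v_11(154/5) = 1, so a_0 = ... = a_0 = 0. Factor out: x = 11^1 · u with u = 14/5 a unit in ℤ_11. Expand u iteratively via a_{v+i} = u_i mod 11, u_{i+1} = (u_i − a_{v+i})/11:
  u_0 = 14/5;  a_1 = 5;  u_1 = (u_0 − 5)/11 = -1/5
  u_1 = -1/5;  a_2 = 2;  u_2 = (u_1 − 2)/11 = -1/5
  u_2 = -1/5;  a_3 = 2;  u_3 = (u_2 − 2)/11 = -1/5
Digits: (0, 5, 2, 2).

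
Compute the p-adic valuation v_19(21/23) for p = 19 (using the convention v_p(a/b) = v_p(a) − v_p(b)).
v_19(21/23) = 0

Factor powers of 19 from the numerator and denominator of the reduced fraction: 21 = 19^0 · 21 and 23 = 19^0 · 23. Apply v_p(a/b) = v_p(a) − v_p(b): v_19(21/23) = 0 − 0 = 0.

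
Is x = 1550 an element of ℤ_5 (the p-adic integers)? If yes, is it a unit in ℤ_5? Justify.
x ∈ ℤ_5 but not a unit; v_5(x) = 2 > 0

ℤ_5 = {x ∈ ℚ_5 : v_5(x) ≥ 0} and ℤ_5^× = {x ∈ ℤ_5 : v_5(x) = 0}. Here v_5(1550) = v_5(num) − v_5(den) = 2; compare against these criteria.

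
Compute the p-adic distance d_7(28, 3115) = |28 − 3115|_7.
d_7(28, 3115) = 1/343

Step 1 — x − y = 28 − 3115 = -3087. Step 2 — v_7(-3087) = 3 (factor: -3087 = −(7^3 · 9); the sign does not affect v_p). Step 3 — |x − y|_7 = 7^{-3} = 1/343.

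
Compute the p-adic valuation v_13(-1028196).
v_13(-1028196) = 4

v_13(n) is the largest exponent k such that 13^k divides n. Factor out: -1028196 = -13^4 · 36. (Sign doesn't affect v_p.) So v_13(-1028196) = 4.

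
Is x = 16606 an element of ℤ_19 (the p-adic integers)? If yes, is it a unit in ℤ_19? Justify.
x ∈ ℤ_19 but not a unit; v_19(x) = 2 > 0

ℤ_19 = {x ∈ ℚ_19 : v_19(x) ≥ 0} and ℤ_19^× = {x ∈ ℤ_19 : v_19(x) = 0}. Here v_19(16606) = v_19(num) − v_19(den) = 2; compare against these criteria.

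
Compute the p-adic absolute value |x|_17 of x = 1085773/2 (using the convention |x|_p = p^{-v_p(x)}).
|1085773/2|_17 = 1/83521

Step 1 — compute v_17(x) by factoring powers of 17 out of the numerator and denominator: v_17(1085773/2) = 4. Step 2 — apply |x|_p = p^{-v_p(x)} = 17^{-4} = 1/83521.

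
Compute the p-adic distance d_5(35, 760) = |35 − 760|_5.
d_5(35, 760) = 1/25

Step 1 — x − y = 35 − 760 = -725. Step 2 — v_5(-725) = 2 (factor: -725 = −(5^2 · 29); the sign does not affect v_p). Step 3 — |x − y|_5 = 5^{-2} = 1/25.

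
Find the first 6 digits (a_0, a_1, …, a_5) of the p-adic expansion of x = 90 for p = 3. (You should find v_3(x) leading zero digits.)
(a_0, …, a_5) = (0, 0, 1, 0, 1, 0)

v_3(90) = 2, so a_0 = ... = a_1 = 0. Factor out: x = 3^2 · u with u = 10 a unit in ℤ_3. Expand u iteratively via a_{v+i} = u_i mod 3, u_{i+1} = (u_i − a_{v+i})/3:
  u_0 = 10;  a_2 = 1;  u_1 = (u_0 − 1)/3 = 3
  u_1 = 3;  a_3 = 0;  u_2 = (u_1 − 0)/3 = 1
  u_2 = 1;  a_4 = 1;  u_3 = (u_2 − 1)/3 = 0
  u_3 = 0;  a_5 = 0;  u_4 = (u_3 − 0)/3 = 0
Digits: (0, 0, 1, 0, 1, 0).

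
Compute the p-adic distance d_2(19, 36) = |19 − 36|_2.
d_2(19, 36) = 1

Step 1 — x − y = 19 − 36 = -17. Step 2 — v_2(-17) = 0 (factor: -17 = −(2^0 · 17); the sign does not affect v_p). Step 3 — |x − y|_2 = 2^{0} = 1.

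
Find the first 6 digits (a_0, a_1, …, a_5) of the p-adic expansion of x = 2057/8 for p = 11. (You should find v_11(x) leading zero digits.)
(a_0, …, a_5) = (0, 0, 9, 9, 6, 9)

v_11(2057/8) = 2, so a_0 = ... = a_1 = 0. Factor out: x = 11^2 · u with u = 17/8 a unit in ℤ_11. Expand u iteratively via a_{v+i} = u_i mod 11, u_{i+1} = (u_i − a_{v+i})/11:
  u_0 = 17/8;  a_2 = 9;  u_1 = (u_0 − 9)/11 = -5/8
  u_1 = -5/8;  a_3 = 9;  u_2 = (u_1 − 9)/11 = -7/8
  u_2 = -7/8;  a_4 = 6;  u_3 = (u_2 − 6)/11 = -5/8
  u_3 = -5/8;  a_5 = 9;  u_4 = (u_3 − 9)/11 = -7/8
Digits: (0, 0, 9, 9, 6, 9).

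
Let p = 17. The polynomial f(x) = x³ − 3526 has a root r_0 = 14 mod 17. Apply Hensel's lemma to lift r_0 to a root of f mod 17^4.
r_3 = 25582 (mod 83521)

Hensel: r_{i+1} = r_i − f(r_i)/f′(r_i) mod 17^{i+2}, where f′(x) = 3x². Iterate:
  r_0 = 14 (mod 17)
  r_1 = 150 (mod 289)
  r_2 = 1017 (mod 4913)
  r_3 = 25582 (mod 83521)
Final: r = 25582 with f(r) ≡ 0 mod 17^4.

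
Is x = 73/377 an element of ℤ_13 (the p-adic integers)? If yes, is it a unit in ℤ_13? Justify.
x ∉ ℤ_13 (v_13(x) = -1 < 0)

ℤ_13 = {x ∈ ℚ_13 : v_13(x) ≥ 0} and ℤ_13^× = {x ∈ ℤ_13 : v_13(x) = 0}. Here v_13(73/377) = v_13(num) − v_13(den) = -1; compare against these criteria.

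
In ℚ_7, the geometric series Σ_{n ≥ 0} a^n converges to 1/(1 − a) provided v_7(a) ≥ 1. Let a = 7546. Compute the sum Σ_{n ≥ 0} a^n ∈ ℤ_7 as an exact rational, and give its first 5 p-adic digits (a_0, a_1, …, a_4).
Σ a^n = 1/(1 − a) = -1/7545;  first 5 digits = (1, 0, 0, 1, 3)

v_7(a) = 3 ≥ 1, so the series converges in ℤ_7 to 1/(1 − a) = 1/(1 − 7546) = -1/7545. Expand this rational in ℤ_7: compute digits iteratively via d_i = x_i mod 7, x_{i+1} = (x_i − d_i)/7. The first 5 digits are (1, 0, 0, 1, 3).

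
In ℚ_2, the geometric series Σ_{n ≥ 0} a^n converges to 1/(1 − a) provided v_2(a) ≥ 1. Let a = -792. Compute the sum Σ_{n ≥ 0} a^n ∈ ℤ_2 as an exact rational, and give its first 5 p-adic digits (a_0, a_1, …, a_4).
Σ a^n = 1/(1 − a) = 1/793;  first 5 digits = (1, 0, 0, 1, 0)

v_2(a) = 3 ≥ 1, so the series converges in ℤ_2 to 1/(1 − a) = 1/(1 − (-792)) = 1/793. Expand this rational in ℤ_2: compute digits iteratively via d_i = x_i mod 2, x_{i+1} = (x_i − d_i)/2. The first 5 digits are (1, 0, 0, 1, 0).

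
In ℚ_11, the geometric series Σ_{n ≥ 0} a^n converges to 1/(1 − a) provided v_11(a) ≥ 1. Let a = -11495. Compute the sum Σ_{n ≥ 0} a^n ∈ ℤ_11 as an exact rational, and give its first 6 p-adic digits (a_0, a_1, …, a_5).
Σ a^n = 1/(1 − a) = 1/11496;  first 6 digits = (1, 0, 4, 2, 4, 6)

v_11(a) = 2 ≥ 1, so the series converges in ℤ_11 to 1/(1 − a) = 1/(1 − (-11495)) = 1/11496. Expand this rational in ℤ_11: compute digits iteratively via d_i = x_i mod 11, x_{i+1} = (x_i − d_i)/11. The first 6 digits are (1, 0, 4, 2, 4, 6).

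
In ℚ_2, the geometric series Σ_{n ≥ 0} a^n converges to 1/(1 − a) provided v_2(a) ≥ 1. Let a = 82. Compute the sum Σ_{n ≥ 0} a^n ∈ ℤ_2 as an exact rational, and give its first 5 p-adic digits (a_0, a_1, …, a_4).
Σ a^n = 1/(1 − a) = -1/81;  first 5 digits = (1, 1, 1, 1, 0)

v_2(a) = 1 ≥ 1, so the series converges in ℤ_2 to 1/(1 − a) = 1/(1 − 82) = -1/81. Expand this rational in ℤ_2: compute digits iteratively via d_i = x_i mod 2, x_{i+1} = (x_i − d_i)/2. The first 5 digits are (1, 1, 1, 1, 0).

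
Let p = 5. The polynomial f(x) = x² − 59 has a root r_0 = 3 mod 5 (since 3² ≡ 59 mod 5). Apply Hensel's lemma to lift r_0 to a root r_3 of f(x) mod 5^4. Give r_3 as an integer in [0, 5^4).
r_3 = 428 (mod 625)

Hensel's recurrence: r_{i+1} = r_i − f(r_i)·(f′(r_i))^{-1} mod 5^{i+2}, with f′(x) = 2x. Iterate:
  r_0 = 3 (mod 5)
  r_1 = 3 (mod 25)
  r_2 = 53 (mod 125)
  r_3 = 428 (mod 625)
Final: r_3 = 428, and one checks f(r_3) ≡ 0 mod 5^4.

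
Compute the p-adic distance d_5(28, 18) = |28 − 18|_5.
d_5(28, 18) = 1/5

Step 1 — x − y = 28 − 18 = 10. Step 2 — v_5(10) = 1 (factor: 10 = (5^1 · 2); the sign does not affect v_p). Step 3 — |x − y|_5 = 5^{-1} = 1/5.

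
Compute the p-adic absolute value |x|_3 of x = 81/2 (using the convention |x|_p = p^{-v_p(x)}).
|81/2|_3 = 1/81

Step 1 — compute v_3(x) by factoring powers of 3 out of the numerator and denominator: v_3(81/2) = 4. Step 2 — apply |x|_p = p^{-v_p(x)} = 3^{-4} = 1/81.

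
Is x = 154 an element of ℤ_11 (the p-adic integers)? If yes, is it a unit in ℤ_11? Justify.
x ∈ ℤ_11 but not a unit; v_11(x) = 1 > 0

ℤ_11 = {x ∈ ℚ_11 : v_11(x) ≥ 0} and ℤ_11^× = {x ∈ ℤ_11 : v_11(x) = 0}. Here v_11(154) = v_11(num) − v_11(den) = 1; compare against these criteria.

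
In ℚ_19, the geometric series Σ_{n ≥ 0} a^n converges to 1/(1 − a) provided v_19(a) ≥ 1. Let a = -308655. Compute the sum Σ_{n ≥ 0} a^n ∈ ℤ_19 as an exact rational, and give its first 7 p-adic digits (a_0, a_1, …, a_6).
Σ a^n = 1/(1 − a) = 1/308656;  first 7 digits = (1, 0, 0, 12, 16, 18, 10)

v_19(a) = 3 ≥ 1, so the series converges in ℤ_19 to 1/(1 − a) = 1/(1 − (-308655)) = 1/308656. Expand this rational in ℤ_19: compute digits iteratively via d_i = x_i mod 19, x_{i+1} = (x_i − d_i)/19. The first 7 digits are (1, 0, 0, 12, 16, 18, 10).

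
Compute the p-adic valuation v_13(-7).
v_13(-7) = 0

v_13(n) is the largest exponent k such that 13^k divides n. Factor out: -7 = -13^0 · 7. (Sign doesn't affect v_p.) So v_13(-7) = 0.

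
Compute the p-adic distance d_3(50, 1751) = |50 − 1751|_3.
d_3(50, 1751) = 1/243

Step 1 — x − y = 50 − 1751 = -1701. Step 2 — v_3(-1701) = 5 (factor: -1701 = −(3^5 · 7); the sign does not affect v_p). Step 3 — |x − y|_3 = 3^{-5} = 1/243.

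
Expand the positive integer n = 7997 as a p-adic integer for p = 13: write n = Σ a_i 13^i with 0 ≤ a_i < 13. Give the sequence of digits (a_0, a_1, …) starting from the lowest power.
(a_0, a_1, …) = (2, 4, 8, 3)

Repeated division by 13 gives the digits low-to-high: 7997 = 2 + 4·13^1 + 8·13^2 + 3·13^3. Digit sequence: (2, 4, 8, 3).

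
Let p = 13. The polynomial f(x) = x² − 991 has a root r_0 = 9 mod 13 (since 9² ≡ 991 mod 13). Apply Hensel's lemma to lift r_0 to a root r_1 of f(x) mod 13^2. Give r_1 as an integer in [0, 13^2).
r_1 = 22 (mod 169)

Hensel's recurrence: r_{i+1} = r_i − f(r_i)·(f′(r_i))^{-1} mod 13^{i+2}, with f′(x) = 2x. Iterate:
  r_0 = 9 (mod 13)
  r_1 = 22 (mod 169)
Final: r_1 = 22, and one checks f(r_1) ≡ 0 mod 13^2.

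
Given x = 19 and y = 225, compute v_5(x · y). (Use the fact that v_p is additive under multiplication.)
v_5(4275) = 2

v_p(x) = 0 (factor: 19 = 5^0 · 19); v_p(y) = 2 (factor: 225 = 5^2 · 9). Additivity: v_p(xy) = v_p(x) + v_p(y) = 0 + 2 = 2. (Direct check: xy = 4275 = 5^2 · (171).)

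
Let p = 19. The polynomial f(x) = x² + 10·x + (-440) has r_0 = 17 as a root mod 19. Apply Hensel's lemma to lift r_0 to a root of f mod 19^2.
r_1 = 74 (mod 361)

Hensel: r_{i+1} = r_i − f(r_i)·(f′(r_i))^{-1} mod 19^{i+2}, f′(x) = 2x + 10. Iterate:
  r_0 = 17 (mod 19)
  r_1 = 74 (mod 361)
Final: r = 74 satisfies f(r) ≡ 0 mod 19^2.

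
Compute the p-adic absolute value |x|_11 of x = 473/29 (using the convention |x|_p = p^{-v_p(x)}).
|473/29|_11 = 1/11

Step 1 — compute v_11(x) by factoring powers of 11 out of the numerator and denominator: v_11(473/29) = 1. Step 2 — apply |x|_p = p^{-v_p(x)} = 11^{-1} = 1/11.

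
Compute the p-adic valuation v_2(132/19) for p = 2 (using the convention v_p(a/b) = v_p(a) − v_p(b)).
v_2(132/19) = 2

Factor powers of 2 from the numerator and denominator of the reduced fraction: 132 = 2^2 · 33 and 19 = 2^0 · 19. Apply v_p(a/b) = v_p(a) − v_p(b): v_2(132/19) = 2 − 0 = 2.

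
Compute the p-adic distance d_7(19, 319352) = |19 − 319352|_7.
d_7(19, 319352) = 1/16807

Step 1 — x − y = 19 − 319352 = -319333. Step 2 — v_7(-319333) = 5 (factor: -319333 = −(7^5 · 19); the sign does not affect v_p). Step 3 — |x − y|_7 = 7^{-5} = 1/16807.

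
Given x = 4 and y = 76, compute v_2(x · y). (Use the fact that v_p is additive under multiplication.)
v_2(304) = 4

v_p(x) = 2 (factor: 4 = 2^2 · 1); v_p(y) = 2 (factor: 76 = 2^2 · 19). Additivity: v_p(xy) = v_p(x) + v_p(y) = 2 + 2 = 4. (Direct check: xy = 304 = 2^4 · (19).)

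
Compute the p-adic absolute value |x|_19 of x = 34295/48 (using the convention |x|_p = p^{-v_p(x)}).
|34295/48|_19 = 1/6859

Step 1 — compute v_19(x) by factoring powers of 19 out of the numerator and denominator: v_19(34295/48) = 3. Step 2 — apply |x|_p = p^{-v_p(x)} = 19^{-3} = 1/6859.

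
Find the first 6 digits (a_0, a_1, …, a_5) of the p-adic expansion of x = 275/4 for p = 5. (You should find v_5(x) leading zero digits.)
(a_0, …, a_5) = (0, 0, 4, 1, 1, 1)

v_5(275/4) = 2, so a_0 = ... = a_1 = 0. Factor out: x = 5^2 · u with u = 11/4 a unit in ℤ_5. Expand u iteratively via a_{v+i} = u_i mod 5, u_{i+1} = (u_i − a_{v+i})/5:
  u_0 = 11/4;  a_2 = 4;  u_1 = (u_0 − 4)/5 = -1/4
  u_1 = -1/4;  a_3 = 1;  u_2 = (u_1 − 1)/5 = -1/4
  u_2 = -1/4;  a_4 = 1;  u_3 = (u_2 − 1)/5 = -1/4
  u_3 = -1/4;  a_5 = 1;  u_4 = (u_3 − 1)/5 = -1/4
Digits: (0, 0, 4, 1, 1, 1).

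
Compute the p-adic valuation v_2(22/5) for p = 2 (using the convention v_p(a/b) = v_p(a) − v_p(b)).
v_2(22/5) = 1

Factor powers of 2 from the numerator and denominator of the reduced fraction: 22 = 2^1 · 11 and 5 = 2^0 · 5. Apply v_p(a/b) = v_p(a) − v_p(b): v_2(22/5) = 1 − 0 = 1.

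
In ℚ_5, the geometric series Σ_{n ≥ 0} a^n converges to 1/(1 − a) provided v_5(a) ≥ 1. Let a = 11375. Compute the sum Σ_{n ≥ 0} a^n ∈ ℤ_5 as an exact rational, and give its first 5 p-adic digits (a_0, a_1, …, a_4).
Σ a^n = 1/(1 − a) = -1/11374;  first 5 digits = (1, 0, 0, 1, 3)

v_5(a) = 3 ≥ 1, so the series converges in ℤ_5 to 1/(1 − a) = 1/(1 − 11375) = -1/11374. Expand this rational in ℤ_5: compute digits iteratively via d_i = x_i mod 5, x_{i+1} = (x_i − d_i)/5. The first 5 digits are (1, 0, 0, 1, 3).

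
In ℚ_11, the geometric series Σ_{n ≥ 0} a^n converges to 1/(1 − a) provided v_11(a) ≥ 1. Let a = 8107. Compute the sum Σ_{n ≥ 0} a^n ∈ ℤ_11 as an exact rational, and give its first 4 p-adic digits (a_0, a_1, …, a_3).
Σ a^n = 1/(1 − a) = -1/8106;  first 4 digits = (1, 0, 1, 6)

v_11(a) = 2 ≥ 1, so the series converges in ℤ_11 to 1/(1 − a) = 1/(1 − 8107) = -1/8106. Expand this rational in ℤ_11: compute digits iteratively via d_i = x_i mod 11, x_{i+1} = (x_i − d_i)/11. The first 4 digits are (1, 0, 1, 6).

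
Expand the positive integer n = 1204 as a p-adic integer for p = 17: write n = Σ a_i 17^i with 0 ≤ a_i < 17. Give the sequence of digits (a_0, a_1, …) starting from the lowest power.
(a_0, a_1, …) = (14, 2, 4)

Repeated division by 17 gives the digits low-to-high: 1204 = 14 + 2·17^1 + 4·17^2. Digit sequence: (14, 2, 4).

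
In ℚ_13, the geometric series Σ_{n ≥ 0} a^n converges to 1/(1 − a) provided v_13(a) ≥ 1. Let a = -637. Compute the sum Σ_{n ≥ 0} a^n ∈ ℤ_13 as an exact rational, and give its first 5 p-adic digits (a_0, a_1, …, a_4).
Σ a^n = 1/(1 − a) = 1/638;  first 5 digits = (1, 3, 5, 3, 2)

v_13(a) = 1 ≥ 1, so the series converges in ℤ_13 to 1/(1 − a) = 1/(1 − (-637)) = 1/638. Expand this rational in ℤ_13: compute digits iteratively via d_i = x_i mod 13, x_{i+1} = (x_i − d_i)/13. The first 5 digits are (1, 3, 5, 3, 2).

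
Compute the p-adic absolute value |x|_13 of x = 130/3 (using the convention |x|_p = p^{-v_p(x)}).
|130/3|_13 = 1/13

Step 1 — compute v_13(x) by factoring powers of 13 out of the numerator and denominator: v_13(130/3) = 1. Step 2 — apply |x|_p = p^{-v_p(x)} = 13^{-1} = 1/13.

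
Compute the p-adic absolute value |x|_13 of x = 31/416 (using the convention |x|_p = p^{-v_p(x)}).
|31/416|_13 = 13

Step 1 — compute v_13(x) by factoring powers of 13 out of the numerator and denominator: v_13(31/416) = -1. Step 2 — apply |x|_p = p^{-v_p(x)} = 13^{1} = 13.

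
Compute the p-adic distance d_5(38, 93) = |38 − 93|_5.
d_5(38, 93) = 1/5

Step 1 — x − y = 38 − 93 = -55. Step 2 — v_5(-55) = 1 (factor: -55 = −(5^1 · 11); the sign does not affect v_p). Step 3 — |x − y|_5 = 5^{-1} = 1/5.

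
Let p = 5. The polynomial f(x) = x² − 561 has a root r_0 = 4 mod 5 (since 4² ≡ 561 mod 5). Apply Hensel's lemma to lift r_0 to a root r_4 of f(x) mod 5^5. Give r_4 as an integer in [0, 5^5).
r_4 = 419 (mod 3125)

Hensel's recurrence: r_{i+1} = r_i − f(r_i)·(f′(r_i))^{-1} mod 5^{i+2}, with f′(x) = 2x. Iterate:
  r_0 = 4 (mod 5)
  r_1 = 19 (mod 25)
  r_2 = 44 (mod 125)
  r_3 = 419 (mod 625)
  r_4 = 419 (mod 3125)
Final: r_4 = 419, and one checks f(r_4) ≡ 0 mod 5^5.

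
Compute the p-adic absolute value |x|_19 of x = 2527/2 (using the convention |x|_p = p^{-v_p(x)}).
|2527/2|_19 = 1/361

Step 1 — compute v_19(x) by factoring powers of 19 out of the numerator and denominator: v_19(2527/2) = 2. Step 2 — apply |x|_p = p^{-v_p(x)} = 19^{-2} = 1/361.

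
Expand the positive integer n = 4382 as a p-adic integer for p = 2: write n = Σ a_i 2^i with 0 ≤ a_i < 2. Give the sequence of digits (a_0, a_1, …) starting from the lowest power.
(a_0, a_1, …) = (0, 1, 1, 1, 1, 0, 0, 0, 1, 0, 0, 0, 1)

Repeated division by 2 gives the digits low-to-high: 4382 = 1·2^1 + 1·2^2 + 1·2^3 + 1·2^4 + 1·2^8 + 1·2^12. Digit sequence: (0, 1, 1, 1, 1, 0, 0, 0, 1, 0, 0, 0, 1).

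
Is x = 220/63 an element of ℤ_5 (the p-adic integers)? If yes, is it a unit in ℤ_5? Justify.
x ∈ ℤ_5 but not a unit; v_5(x) = 1 > 0

ℤ_5 = {x ∈ ℚ_5 : v_5(x) ≥ 0} and ℤ_5^× = {x ∈ ℤ_5 : v_5(x) = 0}. Here v_5(220/63) = v_5(num) − v_5(den) = 1; compare against these criteria.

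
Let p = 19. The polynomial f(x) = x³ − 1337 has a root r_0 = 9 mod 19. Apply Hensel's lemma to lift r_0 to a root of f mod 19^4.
r_3 = 70974 (mod 130321)

Hensel: r_{i+1} = r_i − f(r_i)/f′(r_i) mod 19^{i+2}, where f′(x) = 3x². Iterate:
  r_0 = 9 (mod 19)
  r_1 = 218 (mod 361)
  r_2 = 2384 (mod 6859)
  r_3 = 70974 (mod 130321)
Final: r = 70974 with f(r) ≡ 0 mod 19^4.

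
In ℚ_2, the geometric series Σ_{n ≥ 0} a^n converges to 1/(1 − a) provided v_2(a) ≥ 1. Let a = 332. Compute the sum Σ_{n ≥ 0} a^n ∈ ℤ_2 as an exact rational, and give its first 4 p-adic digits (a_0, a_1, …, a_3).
Σ a^n = 1/(1 − a) = -1/331;  first 4 digits = (1, 0, 1, 1)

v_2(a) = 2 ≥ 1, so the series converges in ℤ_2 to 1/(1 − a) = 1/(1 − 332) = -1/331. Expand this rational in ℤ_2: compute digits iteratively via d_i = x_i mod 2, x_{i+1} = (x_i − d_i)/2. The first 4 digits are (1, 0, 1, 1).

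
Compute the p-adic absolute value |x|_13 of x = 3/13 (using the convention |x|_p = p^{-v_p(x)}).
|3/13|_13 = 13

Step 1 — compute v_13(x) by factoring powers of 13 out of the numerator and denominator: v_13(3/13) = -1. Step 2 — apply |x|_p = p^{-v_p(x)} = 13^{1} = 13.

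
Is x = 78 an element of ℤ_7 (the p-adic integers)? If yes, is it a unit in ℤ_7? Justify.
x ∈ ℤ_7^× (unit); v_7(x) = 0

ℤ_7 = {x ∈ ℚ_7 : v_7(x) ≥ 0} and ℤ_7^× = {x ∈ ℤ_7 : v_7(x) = 0}. Here v_7(78) = v_7(num) − v_7(den) = 0; compare against these criteria.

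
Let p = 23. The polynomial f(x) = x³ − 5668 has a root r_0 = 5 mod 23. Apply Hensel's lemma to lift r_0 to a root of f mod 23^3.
r_2 = 6307 (mod 12167)

Hensel: r_{i+1} = r_i − f(r_i)/f′(r_i) mod 23^{i+2}, where f′(x) = 3x². Iterate:
  r_0 = 5 (mod 23)
  r_1 = 488 (mod 529)
  r_2 = 6307 (mod 12167)
Final: r = 6307 with f(r) ≡ 0 mod 23^3.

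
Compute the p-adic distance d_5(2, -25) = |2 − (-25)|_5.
d_5(2, -25) = 1

Step 1 — x − y = 2 − (-25) = 27. Step 2 — v_5(27) = 0 (factor: 27 = (5^0 · 27); the sign does not affect v_p). Step 3 — |x − y|_5 = 5^{0} = 1.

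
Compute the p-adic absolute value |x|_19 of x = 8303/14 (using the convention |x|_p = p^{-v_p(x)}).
|8303/14|_19 = 1/361

Step 1 — compute v_19(x) by factoring powers of 19 out of the numerator and denominator: v_19(8303/14) = 2. Step 2 — apply |x|_p = p^{-v_p(x)} = 19^{-2} = 1/361.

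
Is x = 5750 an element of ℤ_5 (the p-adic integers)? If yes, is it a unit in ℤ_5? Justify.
x ∈ ℤ_5 but not a unit; v_5(x) = 3 > 0

ℤ_5 = {x ∈ ℚ_5 : v_5(x) ≥ 0} and ℤ_5^× = {x ∈ ℤ_5 : v_5(x) = 0}. Here v_5(5750) = v_5(num) − v_5(den) = 3; compare against these criteria.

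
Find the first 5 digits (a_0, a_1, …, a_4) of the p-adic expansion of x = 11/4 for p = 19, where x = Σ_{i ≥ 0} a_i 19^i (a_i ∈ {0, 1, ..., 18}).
(a_0, …, a_4) = (17, 4, 14, 4, 14)

v_19(11/4) = 0 (numerator and denominator both coprime to 19), so x ∈ ℤ_19^×. Compute digits iteratively via a_i = x_i mod 19, x_{i+1} = (x_i − a_i)/19, with x_0 = x:
  x_0 = 11/4;  a_0 = 17;  x_1 = (x_0 − 17)/19 = -3/4
  x_1 = -3/4;  a_1 = 4;  x_2 = (x_1 − 4)/19 = -1/4
  x_2 = -1/4;  a_2 = 14;  x_3 = (x_2 − 14)/19 = -3/4
  x_3 = -3/4;  a_3 = 4;  x_4 = (x_3 − 4)/19 = -1/4
  x_4 = -1/4;  a_4 = 14;  x_5 = (x_4 − 14)/19 = -3/4
Digits: (17, 4, 14, 4, 14).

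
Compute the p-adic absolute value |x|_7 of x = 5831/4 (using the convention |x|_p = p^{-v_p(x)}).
|5831/4|_7 = 1/343

Step 1 — compute v_7(x) by factoring powers of 7 out of the numerator and denominator: v_7(5831/4) = 3. Step 2 — apply |x|_p = p^{-v_p(x)} = 7^{-3} = 1/343.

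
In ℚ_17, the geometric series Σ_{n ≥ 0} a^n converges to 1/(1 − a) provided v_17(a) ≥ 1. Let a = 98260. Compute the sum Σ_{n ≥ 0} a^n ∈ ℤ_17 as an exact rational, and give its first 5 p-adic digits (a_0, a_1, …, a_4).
Σ a^n = 1/(1 − a) = -1/98259;  first 5 digits = (1, 0, 0, 3, 1)

v_17(a) = 3 ≥ 1, so the series converges in ℤ_17 to 1/(1 − a) = 1/(1 − 98260) = -1/98259. Expand this rational in ℤ_17: compute digits iteratively via d_i = x_i mod 17, x_{i+1} = (x_i − d_i)/17. The first 5 digits are (1, 0, 0, 3, 1).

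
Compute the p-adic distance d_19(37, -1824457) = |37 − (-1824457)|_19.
d_19(37, -1824457) = 1/130321

Step 1 — x − y = 37 − (-1824457) = 1824494. Step 2 — v_19(1824494) = 4 (factor: 1824494 = (19^4 · 14); the sign does not affect v_p). Step 3 — |x − y|_19 = 19^{-4} = 1/130321.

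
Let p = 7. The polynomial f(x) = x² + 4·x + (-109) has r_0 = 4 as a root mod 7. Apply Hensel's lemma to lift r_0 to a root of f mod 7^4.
r_3 = 137 (mod 2401)

Hensel: r_{i+1} = r_i − f(r_i)·(f′(r_i))^{-1} mod 7^{i+2}, f′(x) = 2x + 4. Iterate:
  r_0 = 4 (mod 7)
  r_1 = 39 (mod 49)
  r_2 = 137 (mod 343)
  r_3 = 137 (mod 2401)
Final: r = 137 satisfies f(r) ≡ 0 mod 7^4.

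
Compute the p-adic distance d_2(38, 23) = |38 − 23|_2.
d_2(38, 23) = 1

Step 1 — x − y = 38 − 23 = 15. Step 2 — v_2(15) = 0 (factor: 15 = (2^0 · 15); the sign does not affect v_p). Step 3 — |x − y|_2 = 2^{0} = 1.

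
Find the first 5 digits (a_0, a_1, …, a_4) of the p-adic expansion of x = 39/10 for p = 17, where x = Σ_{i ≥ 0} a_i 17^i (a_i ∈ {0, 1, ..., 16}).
(a_0, …, a_4) = (9, 15, 11, 1, 5)

v_17(39/10) = 0 (numerator and denominator both coprime to 17), so x ∈ ℤ_17^×. Compute digits iteratively via a_i = x_i mod 17, x_{i+1} = (x_i − a_i)/17, with x_0 = x:
  x_0 = 39/10;  a_0 = 9;  x_1 = (x_0 − 9)/17 = -3/10
  x_1 = -3/10;  a_1 = 15;  x_2 = (x_1 − 15)/17 = -9/10
  x_2 = -9/10;  a_2 = 11;  x_3 = (x_2 − 11)/17 = -7/10
  x_3 = -7/10;  a_3 = 1;  x_4 = (x_3 − 1)/17 = -1/10
  x_4 = -1/10;  a_4 = 5;  x_5 = (x_4 − 5)/17 = -3/10
Digits: (9, 15, 11, 1, 5).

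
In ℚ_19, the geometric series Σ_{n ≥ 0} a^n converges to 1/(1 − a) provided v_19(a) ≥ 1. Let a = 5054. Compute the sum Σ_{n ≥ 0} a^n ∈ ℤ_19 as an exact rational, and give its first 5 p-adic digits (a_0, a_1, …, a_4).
Σ a^n = 1/(1 − a) = -1/5053;  first 5 digits = (1, 0, 14, 0, 6)

v_19(a) = 2 ≥ 1, so the series converges in ℤ_19 to 1/(1 − a) = 1/(1 − 5054) = -1/5053. Expand this rational in ℤ_19: compute digits iteratively via d_i = x_i mod 19, x_{i+1} = (x_i − d_i)/19. The first 5 digits are (1, 0, 14, 0, 6).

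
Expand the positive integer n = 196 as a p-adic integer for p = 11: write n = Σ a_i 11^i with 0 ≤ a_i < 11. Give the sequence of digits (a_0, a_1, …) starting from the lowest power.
(a_0, a_1, …) = (9, 6, 1)

Repeated division by 11 gives the digits low-to-high: 196 = 9 + 6·11^1 + 1·11^2. Digit sequence: (9, 6, 1).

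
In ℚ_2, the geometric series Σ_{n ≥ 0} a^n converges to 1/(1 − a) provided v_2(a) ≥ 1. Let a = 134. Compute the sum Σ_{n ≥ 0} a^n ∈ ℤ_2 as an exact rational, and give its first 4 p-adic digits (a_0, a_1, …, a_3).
Σ a^n = 1/(1 − a) = -1/133;  first 4 digits = (1, 1, 0, 0)

v_2(a) = 1 ≥ 1, so the series converges in ℤ_2 to 1/(1 − a) = 1/(1 − 134) = -1/133. Expand this rational in ℤ_2: compute digits iteratively via d_i = x_i mod 2, x_{i+1} = (x_i − d_i)/2. The first 4 digits are (1, 1, 0, 0).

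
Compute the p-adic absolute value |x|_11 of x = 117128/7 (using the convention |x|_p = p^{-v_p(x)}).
|117128/7|_11 = 1/14641

Step 1 — compute v_11(x) by factoring powers of 11 out of the numerator and denominator: v_11(117128/7) = 4. Step 2 — apply |x|_p = p^{-v_p(x)} = 11^{-4} = 1/14641.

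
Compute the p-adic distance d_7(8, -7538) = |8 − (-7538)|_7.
d_7(8, -7538) = 1/343

Step 1 — x − y = 8 − (-7538) = 7546. Step 2 — v_7(7546) = 3 (factor: 7546 = (7^3 · 22); the sign does not affect v_p). Step 3 — |x − y|_7 = 7^{-3} = 1/343.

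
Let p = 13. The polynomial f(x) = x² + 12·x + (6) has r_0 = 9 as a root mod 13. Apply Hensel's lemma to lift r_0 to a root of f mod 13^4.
r_3 = 28141 (mod 28561)

Hensel: r_{i+1} = r_i − f(r_i)·(f′(r_i))^{-1} mod 13^{i+2}, f′(x) = 2x + 12. Iterate:
  r_0 = 9 (mod 13)
  r_1 = 87 (mod 169)
  r_2 = 1777 (mod 2197)
  r_3 = 28141 (mod 28561)
Final: r = 28141 satisfies f(r) ≡ 0 mod 13^4.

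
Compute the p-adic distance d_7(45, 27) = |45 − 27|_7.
d_7(45, 27) = 1

Step 1 — x − y = 45 − 27 = 18. Step 2 — v_7(18) = 0 (factor: 18 = (7^0 · 18); the sign does not affect v_p). Step 3 — |x − y|_7 = 7^{0} = 1.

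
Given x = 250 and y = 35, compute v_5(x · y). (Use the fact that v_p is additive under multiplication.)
v_5(8750) = 4

v_p(x) = 3 (factor: 250 = 5^3 · 2); v_p(y) = 1 (factor: 35 = 5^1 · 7). Additivity: v_p(xy) = v_p(x) + v_p(y) = 3 + 1 = 4. (Direct check: xy = 8750 = 5^4 · (14).)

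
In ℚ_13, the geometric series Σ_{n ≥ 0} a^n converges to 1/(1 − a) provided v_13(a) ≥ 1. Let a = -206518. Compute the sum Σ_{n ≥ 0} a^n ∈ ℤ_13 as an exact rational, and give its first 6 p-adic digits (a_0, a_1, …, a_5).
Σ a^n = 1/(1 − a) = 1/206519;  first 6 digits = (1, 0, 0, 10, 5, 12)

v_13(a) = 3 ≥ 1, so the series converges in ℤ_13 to 1/(1 − a) = 1/(1 − (-206518)) = 1/206519. Expand this rational in ℤ_13: compute digits iteratively via d_i = x_i mod 13, x_{i+1} = (x_i − d_i)/13. The first 6 digits are (1, 0, 0, 10, 5, 12).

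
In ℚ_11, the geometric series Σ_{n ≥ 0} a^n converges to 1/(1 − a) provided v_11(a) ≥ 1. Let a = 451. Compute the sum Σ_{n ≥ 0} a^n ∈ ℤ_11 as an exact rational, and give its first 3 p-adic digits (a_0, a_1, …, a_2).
Σ a^n = 1/(1 − a) = -1/450;  first 3 digits = (1, 8, 1)

v_11(a) = 1 ≥ 1, so the series converges in ℤ_11 to 1/(1 − a) = 1/(1 − 451) = -1/450. Expand this rational in ℤ_11: compute digits iteratively via d_i = x_i mod 11, x_{i+1} = (x_i − d_i)/11. The first 3 digits are (1, 8, 1).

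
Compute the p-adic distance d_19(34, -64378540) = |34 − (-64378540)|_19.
d_19(34, -64378540) = 1/2476099

Step 1 — x − y = 34 − (-64378540) = 64378574. Step 2 — v_19(64378574) = 5 (factor: 64378574 = (19^5 · 26); the sign does not affect v_p). Step 3 — |x − y|_19 = 19^{-5} = 1/2476099.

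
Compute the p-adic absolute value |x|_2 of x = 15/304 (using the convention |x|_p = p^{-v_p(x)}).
|15/304|_2 = 16

Step 1 — compute v_2(x) by factoring powers of 2 out of the numerator and denominator: v_2(15/304) = -4. Step 2 — apply |x|_p = p^{-v_p(x)} = 2^{4} = 16.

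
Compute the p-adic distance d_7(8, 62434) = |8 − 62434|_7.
d_7(8, 62434) = 1/2401

Step 1 — x − y = 8 − 62434 = -62426. Step 2 — v_7(-62426) = 4 (factor: -62426 = −(7^4 · 26); the sign does not affect v_p). Step 3 — |x − y|_7 = 7^{-4} = 1/2401.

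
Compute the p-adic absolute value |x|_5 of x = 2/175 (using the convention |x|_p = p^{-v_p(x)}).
|2/175|_5 = 25

Step 1 — compute v_5(x) by factoring powers of 5 out of the numerator and denominator: v_5(2/175) = -2. Step 2 — apply |x|_p = p^{-v_p(x)} = 5^{2} = 25.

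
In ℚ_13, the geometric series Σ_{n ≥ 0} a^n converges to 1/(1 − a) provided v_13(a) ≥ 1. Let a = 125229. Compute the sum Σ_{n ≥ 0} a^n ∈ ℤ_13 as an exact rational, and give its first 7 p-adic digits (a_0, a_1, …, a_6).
Σ a^n = 1/(1 − a) = -1/125228;  first 7 digits = (1, 0, 0, 5, 4, 0, 12)

v_13(a) = 3 ≥ 1, so the series converges in ℤ_13 to 1/(1 − a) = 1/(1 − 125229) = -1/125228. Expand this rational in ℤ_13: compute digits iteratively via d_i = x_i mod 13, x_{i+1} = (x_i − d_i)/13. The first 7 digits are (1, 0, 0, 5, 4, 0, 12).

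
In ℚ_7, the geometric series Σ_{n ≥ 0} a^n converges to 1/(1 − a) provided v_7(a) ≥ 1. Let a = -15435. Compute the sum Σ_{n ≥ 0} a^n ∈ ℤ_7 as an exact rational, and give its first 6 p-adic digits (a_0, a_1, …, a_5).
Σ a^n = 1/(1 − a) = 1/15436;  first 6 digits = (1, 0, 0, 4, 0, 6)

v_7(a) = 3 ≥ 1, so the series converges in ℤ_7 to 1/(1 − a) = 1/(1 − (-15435)) = 1/15436. Expand this rational in ℤ_7: compute digits iteratively via d_i = x_i mod 7, x_{i+1} = (x_i − d_i)/7. The first 6 digits are (1, 0, 0, 4, 0, 6).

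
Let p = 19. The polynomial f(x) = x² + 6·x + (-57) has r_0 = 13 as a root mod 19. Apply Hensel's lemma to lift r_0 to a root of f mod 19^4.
r_3 = 11717 (mod 130321)

Hensel: r_{i+1} = r_i − f(r_i)·(f′(r_i))^{-1} mod 19^{i+2}, f′(x) = 2x + 6. Iterate:
  r_0 = 13 (mod 19)
  r_1 = 165 (mod 361)
  r_2 = 4858 (mod 6859)
  r_3 = 11717 (mod 130321)
Final: r = 11717 satisfies f(r) ≡ 0 mod 19^4.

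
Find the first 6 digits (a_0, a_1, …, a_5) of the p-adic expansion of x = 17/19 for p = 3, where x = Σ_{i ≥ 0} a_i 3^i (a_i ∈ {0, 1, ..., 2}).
(a_0, …, a_5) = (2, 2, 0, 1, 1, 0)

v_3(17/19) = 0 (numerator and denominator both coprime to 3), so x ∈ ℤ_3^×. Compute digits iteratively via a_i = x_i mod 3, x_{i+1} = (x_i − a_i)/3, with x_0 = x:
  x_0 = 17/19;  a_0 = 2;  x_1 = (x_0 − 2)/3 = -7/19
  x_1 = -7/19;  a_1 = 2;  x_2 = (x_1 − 2)/3 = -15/19
  x_2 = -15/19;  a_2 = 0;  x_3 = (x_2 − 0)/3 = -5/19
  x_3 = -5/19;  a_3 = 1;  x_4 = (x_3 − 1)/3 = -8/19
  x_4 = -8/19;  a_4 = 1;  x_5 = (x_4 − 1)/3 = -9/19
  x_5 = -9/19;  a_5 = 0;  x_6 = (x_5 − 0)/3 = -3/19
Digits: (2, 2, 0, 1, 1, 0).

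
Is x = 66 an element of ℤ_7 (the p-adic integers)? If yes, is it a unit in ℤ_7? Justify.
x ∈ ℤ_7^× (unit); v_7(x) = 0

ℤ_7 = {x ∈ ℚ_7 : v_7(x) ≥ 0} and ℤ_7^× = {x ∈ ℤ_7 : v_7(x) = 0}. Here v_7(66) = v_7(num) − v_7(den) = 0; compare against these criteria.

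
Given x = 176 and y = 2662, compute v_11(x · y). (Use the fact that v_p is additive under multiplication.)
v_11(468512) = 4

v_p(x) = 1 (factor: 176 = 11^1 · 16); v_p(y) = 3 (factor: 2662 = 11^3 · 2). Additivity: v_p(xy) = v_p(x) + v_p(y) = 1 + 3 = 4. (Direct check: xy = 468512 = 11^4 · (32).)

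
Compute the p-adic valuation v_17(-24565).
v_17(-24565) = 3

v_17(n) is the largest exponent k such that 17^k divides n. Factor out: -24565 = -17^3 · 5. (Sign doesn't affect v_p.) So v_17(-24565) = 3.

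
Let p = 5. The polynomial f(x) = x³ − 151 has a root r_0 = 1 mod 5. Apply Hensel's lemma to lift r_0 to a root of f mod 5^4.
r_3 = 51 (mod 625)

Hensel: r_{i+1} = r_i − f(r_i)/f′(r_i) mod 5^{i+2}, where f′(x) = 3x². Iterate:
  r_0 = 1 (mod 5)
  r_1 = 1 (mod 25)
  r_2 = 51 (mod 125)
  r_3 = 51 (mod 625)
Final: r = 51 with f(r) ≡ 0 mod 5^4.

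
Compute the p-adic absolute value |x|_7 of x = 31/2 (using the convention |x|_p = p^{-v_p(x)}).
|31/2|_7 = 1

Step 1 — compute v_7(x) by factoring powers of 7 out of the numerator and denominator: v_7(31/2) = 0. Step 2 — apply |x|_p = p^{-v_p(x)} = 7^{0} = 1.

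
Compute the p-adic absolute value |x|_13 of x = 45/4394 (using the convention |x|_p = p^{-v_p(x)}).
|45/4394|_13 = 2197

Step 1 — compute v_13(x) by factoring powers of 13 out of the numerator and denominator: v_13(45/4394) = -3. Step 2 — apply |x|_p = p^{-v_p(x)} = 13^{3} = 2197.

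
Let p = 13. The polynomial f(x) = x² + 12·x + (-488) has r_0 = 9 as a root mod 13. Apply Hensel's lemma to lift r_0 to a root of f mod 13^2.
r_1 = 126 (mod 169)

Hensel: r_{i+1} = r_i − f(r_i)·(f′(r_i))^{-1} mod 13^{i+2}, f′(x) = 2x + 12. Iterate:
  r_0 = 9 (mod 13)
  r_1 = 126 (mod 169)
Final: r = 126 satisfies f(r) ≡ 0 mod 13^2.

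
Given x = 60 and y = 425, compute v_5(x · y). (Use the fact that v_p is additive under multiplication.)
v_5(25500) = 3

v_p(x) = 1 (factor: 60 = 5^1 · 12); v_p(y) = 2 (factor: 425 = 5^2 · 17). Additivity: v_p(xy) = v_p(x) + v_p(y) = 1 + 2 = 3. (Direct check: xy = 25500 = 5^3 · (204).)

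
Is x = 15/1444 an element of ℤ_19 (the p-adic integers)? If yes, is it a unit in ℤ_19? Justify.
x ∉ ℤ_19 (v_19(x) = -2 < 0)

ℤ_19 = {x ∈ ℚ_19 : v_19(x) ≥ 0} and ℤ_19^× = {x ∈ ℤ_19 : v_19(x) = 0}. Here v_19(15/1444) = v_19(num) − v_19(den) = -2; compare against these criteria.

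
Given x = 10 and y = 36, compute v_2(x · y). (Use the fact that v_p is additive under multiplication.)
v_2(360) = 3

v_p(x) = 1 (factor: 10 = 2^1 · 5); v_p(y) = 2 (factor: 36 = 2^2 · 9). Additivity: v_p(xy) = v_p(x) + v_p(y) = 1 + 2 = 3. (Direct check: xy = 360 = 2^3 · (45).)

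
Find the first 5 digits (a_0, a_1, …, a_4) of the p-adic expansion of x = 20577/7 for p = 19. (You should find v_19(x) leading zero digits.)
(a_0, …, a_4) = (0, 0, 0, 14, 2)

v_19(20577/7) = 3, so a_0 = ... = a_2 = 0. Factor out: x = 19^3 · u with u = 3/7 a unit in ℤ_19. Expand u iteratively via a_{v+i} = u_i mod 19, u_{i+1} = (u_i − a_{v+i})/19:
  u_0 = 3/7;  a_3 = 14;  u_1 = (u_0 − 14)/19 = -5/7
  u_1 = -5/7;  a_4 = 2;  u_2 = (u_1 − 2)/19 = -1/7
Digits: (0, 0, 0, 14, 2).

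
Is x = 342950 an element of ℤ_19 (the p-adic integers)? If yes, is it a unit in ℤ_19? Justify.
x ∈ ℤ_19 but not a unit; v_19(x) = 3 > 0

ℤ_19 = {x ∈ ℚ_19 : v_19(x) ≥ 0} and ℤ_19^× = {x ∈ ℤ_19 : v_19(x) = 0}. Here v_19(342950) = v_19(num) − v_19(den) = 3; compare against these criteria.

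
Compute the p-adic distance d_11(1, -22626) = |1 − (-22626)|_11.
d_11(1, -22626) = 1/1331

Step 1 — x − y = 1 − (-22626) = 22627. Step 2 — v_11(22627) = 3 (factor: 22627 = (11^3 · 17); the sign does not affect v_p). Step 3 — |x − y|_11 = 11^{-3} = 1/1331.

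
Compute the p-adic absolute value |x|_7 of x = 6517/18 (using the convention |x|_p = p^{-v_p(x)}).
|6517/18|_7 = 1/343

Step 1 — compute v_7(x) by factoring powers of 7 out of the numerator and denominator: v_7(6517/18) = 3. Step 2 — apply |x|_p = p^{-v_p(x)} = 7^{-3} = 1/343.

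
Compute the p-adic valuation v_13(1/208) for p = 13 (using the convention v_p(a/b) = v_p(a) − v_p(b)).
v_13(1/208) = -1

Factor powers of 13 from the numerator and denominator of the reduced fraction: 1 = 13^0 · 1 and 208 = 13^1 · 16. Apply v_p(a/b) = v_p(a) − v_p(b): v_13(1/208) = 0 − 1 = -1.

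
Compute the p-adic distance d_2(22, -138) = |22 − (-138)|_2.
d_2(22, -138) = 1/32

Step 1 — x − y = 22 − (-138) = 160. Step 2 — v_2(160) = 5 (factor: 160 = (2^5 · 5); the sign does not affect v_p). Step 3 — |x − y|_2 = 2^{-5} = 1/32.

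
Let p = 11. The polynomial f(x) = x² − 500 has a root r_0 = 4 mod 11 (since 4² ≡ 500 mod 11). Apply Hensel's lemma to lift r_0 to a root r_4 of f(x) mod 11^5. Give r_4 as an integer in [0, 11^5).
r_4 = 95231 (mod 161051)

Hensel's recurrence: r_{i+1} = r_i − f(r_i)·(f′(r_i))^{-1} mod 11^{i+2}, with f′(x) = 2x. Iterate:
  r_0 = 4 (mod 11)
  r_1 = 4 (mod 121)
  r_2 = 730 (mod 1331)
  r_3 = 7385 (mod 14641)
  r_4 = 95231 (mod 161051)
Final: r_4 = 95231, and one checks f(r_4) ≡ 0 mod 11^5.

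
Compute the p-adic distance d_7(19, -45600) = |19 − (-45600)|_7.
d_7(19, -45600) = 1/2401

Step 1 — x − y = 19 − (-45600) = 45619. Step 2 — v_7(45619) = 4 (factor: 45619 = (7^4 · 19); the sign does not affect v_p). Step 3 — |x − y|_7 = 7^{-4} = 1/2401.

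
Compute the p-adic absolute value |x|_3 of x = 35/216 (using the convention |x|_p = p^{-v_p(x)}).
|35/216|_3 = 27

Step 1 — compute v_3(x) by factoring powers of 3 out of the numerator and denominator: v_3(35/216) = -3. Step 2 — apply |x|_p = p^{-v_p(x)} = 3^{3} = 27.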